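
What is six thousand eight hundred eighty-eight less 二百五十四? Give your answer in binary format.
Convert six thousand eight hundred eighty-eight (English words) → 6×1000 + 8×100 + 88 = 6888 (decimal)
Convert 二百五十四 (Chinese numeral) → 2×100 + 5×10 + 4 = 254 (decimal)
Compute 6888 - 254 = 6634
Convert 6634 (decimal) → 6634 = 4096 + 2048 + 256 + 128 + 64 + 32 + 8 + 2 → 0b1100111101010 (binary)
0b1100111101010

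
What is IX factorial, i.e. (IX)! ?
Convert IX (Roman numeral) → 9 (decimal)
Compute 9! = 362880
362880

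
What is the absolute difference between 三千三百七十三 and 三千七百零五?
Convert 三千三百七十三 (Chinese numeral) → 3×1000 + 3×100 + 7×10 + 3 = 3373 (decimal)
Convert 三千七百零五 (Chinese numeral) → 3×1000 + 7×100 + 5 = 3705 (decimal)
Compute |3373 - 3705| = 332
332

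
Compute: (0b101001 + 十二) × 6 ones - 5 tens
Convert 0b101001 (binary) → 32 + 8 + 1 = 41 (decimal)
Convert 十二 (Chinese numeral) → 1×10 + 2 = 12 (decimal)
Convert 6 ones (place-value notation) → 6 (decimal)
Convert 5 tens (place-value notation) → 5×10 = 50 (decimal)
Expression in decimal: (41 + 12) × 6 - 50
Parentheses first: 41 + 12 = 53
Multiply: 53 × 6 = 318
Subtract: 318 - 50 = 268
268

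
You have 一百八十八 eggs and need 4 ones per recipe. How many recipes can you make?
Convert 一百八十八 (Chinese numeral) → 1×100 + 8×10 + 8 = 188 (decimal)
Convert 4 ones (place-value notation) → 4 (decimal)
Compute 188 ÷ 4 = 47
47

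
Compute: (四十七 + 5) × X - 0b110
Convert 四十七 (Chinese numeral) → 4×10 + 7 = 47 (decimal)
Convert X (Roman numeral) → 10 (decimal)
Convert 0b110 (binary) → 4 + 2 = 6 (decimal)
Expression in decimal: (47 + 5) × 10 - 6
Parentheses first: 47 + 5 = 52
Multiply: 52 × 10 = 520
Subtract: 520 - 6 = 514
514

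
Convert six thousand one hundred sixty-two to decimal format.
Convert six thousand one hundred sixty-two (English words) → 6×1000 + 1×100 + 62 = 6162 (decimal)
6162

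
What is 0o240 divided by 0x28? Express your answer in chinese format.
Convert 0o240 (octal) → 2×64 + 4×8 = 160 (decimal)
Convert 0x28 (hexadecimal) → 2×16 + 8 = 40 (decimal)
Compute 160 ÷ 40 = 4
Convert 4 (decimal) → 四 (Chinese numeral)
四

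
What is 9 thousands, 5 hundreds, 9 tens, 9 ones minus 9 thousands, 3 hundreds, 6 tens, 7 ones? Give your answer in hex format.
Convert 9 thousands, 5 hundreds, 9 tens, 9 ones (place-value notation) → 9×1000 + 5×100 + 9×10 + 9 = 9599 (decimal)
Convert 9 thousands, 3 hundreds, 6 tens, 7 ones (place-value notation) → 9×1000 + 3×100 + 6×10 + 7 = 9367 (decimal)
Compute 9599 - 9367 = 232
Convert 232 (decimal) → 232 = 14×16 + 8 → 0xE8 (hexadecimal)
0xE8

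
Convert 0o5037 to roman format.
Convert 0o5037 (octal) → 5×512 + 3×8 + 7 = 2591 (decimal)
Convert 2591 (decimal) → 2591 = 1000 + 1000 + 500 + 90 + 1 → MMDXCI (Roman numeral)
MMDXCI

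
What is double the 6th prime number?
The 6th prime number = 13
Compute 13 × 2 = 26
26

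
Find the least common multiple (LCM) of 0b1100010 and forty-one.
Convert 0b1100010 (binary) → 64 + 32 + 2 = 98 (decimal)
Convert forty-one (English words) → 41 (decimal)
Compute lcm(98, 41) = 4018
4018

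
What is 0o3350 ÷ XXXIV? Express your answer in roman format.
Convert 0o3350 (octal) → 3×512 + 3×64 + 5×8 = 1768 (decimal)
Convert XXXIV (Roman numeral) → 10 + 10 + 10 + 4 = 34 (decimal)
Compute 1768 ÷ 34 = 52
Convert 52 (decimal) → 52 = 50 + 1 + 1 → LII (Roman numeral)
LII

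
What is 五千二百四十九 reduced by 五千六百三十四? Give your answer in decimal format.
Convert 五千二百四十九 (Chinese numeral) → 5×1000 + 2×100 + 4×10 + 9 = 5249 (decimal)
Convert 五千六百三十四 (Chinese numeral) → 5×1000 + 6×100 + 3×10 + 4 = 5634 (decimal)
Compute 5249 - 5634 = -385
-385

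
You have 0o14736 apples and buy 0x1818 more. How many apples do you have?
Convert 0o14736 (octal) → 1×4096 + 4×512 + 7×64 + 3×8 + 6 = 6622 (decimal)
Convert 0x1818 (hexadecimal) → 1×4096 + 8×256 + 1×16 + 8 = 6168 (decimal)
Compute 6622 + 6168 = 12790
12790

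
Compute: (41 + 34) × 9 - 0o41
Convert 0o41 (octal) → 4×8 + 1 = 33 (decimal)
Expression in decimal: (41 + 34) × 9 - 33
Parentheses first: 41 + 34 = 75
Multiply: 75 × 9 = 675
Subtract: 675 - 33 = 642
642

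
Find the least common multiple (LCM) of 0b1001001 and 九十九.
Convert 0b1001001 (binary) → 64 + 8 + 1 = 73 (decimal)
Convert 九十九 (Chinese numeral) → 9×10 + 9 = 99 (decimal)
Compute lcm(73, 99) = 7227
7227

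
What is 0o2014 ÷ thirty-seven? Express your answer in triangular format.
Convert 0o2014 (octal) → 2×512 + 1×8 + 4 = 1036 (decimal)
Convert thirty-seven (English words) → 37 (decimal)
Compute 1036 ÷ 37 = 28
Convert 28 (decimal) → 28 = 7×8/2 → the 7th triangular number (triangular index)
the 7th triangular number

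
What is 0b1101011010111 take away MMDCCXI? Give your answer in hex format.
Convert 0b1101011010111 (binary) → 4096 + 2048 + 512 + 128 + 64 + 16 + 4 + 2 + 1 = 6871 (decimal)
Convert MMDCCXI (Roman numeral) → 1000 + 1000 + 500 + 100 + 100 + 10 + 1 = 2711 (decimal)
Compute 6871 - 2711 = 4160
Convert 4160 (decimal) → 4160 = 1×4096 + 4×16 → 0x1040 (hexadecimal)
0x1040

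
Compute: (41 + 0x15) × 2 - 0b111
Convert 0x15 (hexadecimal) → 1×16 + 5 = 21 (decimal)
Convert 0b111 (binary) → 4 + 2 + 1 = 7 (decimal)
Expression in decimal: (41 + 21) × 2 - 7
Parentheses first: 41 + 21 = 62
Multiply: 62 × 2 = 124
Subtract: 124 - 7 = 117
117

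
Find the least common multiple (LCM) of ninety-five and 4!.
Convert ninety-five (English words) → 95 (decimal)
Convert 4! (factorial) → 24 (decimal)
Compute lcm(95, 24) = 2280
2280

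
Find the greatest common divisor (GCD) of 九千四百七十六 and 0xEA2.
Convert 九千四百七十六 (Chinese numeral) → 9×1000 + 4×100 + 7×10 + 6 = 9476 (decimal)
Convert 0xEA2 (hexadecimal) → 14×256 + 10×16 + 2 = 3746 (decimal)
Compute gcd(9476, 3746) = 2
2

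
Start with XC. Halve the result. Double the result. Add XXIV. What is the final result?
Convert XC (Roman numeral) → 90 (decimal)
Start: 90
90 ÷ 2 = 45
45 × 2 = 90
Convert XXIV (Roman numeral) → 10 + 10 + 4 = 24 (decimal)
90 + 24 = 114
114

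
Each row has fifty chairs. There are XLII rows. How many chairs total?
Convert fifty (English words) → 50 (decimal)
Convert XLII (Roman numeral) → 40 + 1 + 1 = 42 (decimal)
Compute 50 × 42 = 2100
2100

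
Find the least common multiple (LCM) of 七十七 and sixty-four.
Convert 七十七 (Chinese numeral) → 7×10 + 7 = 77 (decimal)
Convert sixty-four (English words) → 64 (decimal)
Compute lcm(77, 64) = 4928
4928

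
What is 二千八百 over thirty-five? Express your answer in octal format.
Convert 二千八百 (Chinese numeral) → 2×1000 + 8×100 = 2800 (decimal)
Convert thirty-five (English words) → 35 (decimal)
Compute 2800 ÷ 35 = 80
Convert 80 (decimal) → 80 = 1×64 + 2×8 → 0o120 (octal)
0o120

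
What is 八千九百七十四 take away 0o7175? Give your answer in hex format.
Convert 八千九百七十四 (Chinese numeral) → 8×1000 + 9×100 + 7×10 + 4 = 8974 (decimal)
Convert 0o7175 (octal) → 7×512 + 1×64 + 7×8 + 5 = 3709 (decimal)
Compute 8974 - 3709 = 5265
Convert 5265 (decimal) → 5265 = 1×4096 + 4×256 + 9×16 + 1 → 0x1491 (hexadecimal)
0x1491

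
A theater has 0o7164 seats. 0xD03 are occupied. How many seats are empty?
Convert 0o7164 (octal) → 7×512 + 1×64 + 6×8 + 4 = 3700 (decimal)
Convert 0xD03 (hexadecimal) → 13×256 + 3 = 3331 (decimal)
Compute 3700 - 3331 = 369
369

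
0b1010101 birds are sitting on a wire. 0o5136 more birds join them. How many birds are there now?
Convert 0b1010101 (binary) → 64 + 16 + 4 + 1 = 85 (decimal)
Convert 0o5136 (octal) → 5×512 + 1×64 + 3×8 + 6 = 2654 (decimal)
Compute 85 + 2654 = 2739
2739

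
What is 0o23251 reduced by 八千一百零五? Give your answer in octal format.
Convert 0o23251 (octal) → 2×4096 + 3×512 + 2×64 + 5×8 + 1 = 9897 (decimal)
Convert 八千一百零五 (Chinese numeral) → 8×1000 + 1×100 + 5 = 8105 (decimal)
Compute 9897 - 8105 = 1792
Convert 1792 (decimal) → 1792 = 3×512 + 4×64 → 0o3400 (octal)
0o3400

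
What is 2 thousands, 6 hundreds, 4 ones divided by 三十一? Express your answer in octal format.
Convert 2 thousands, 6 hundreds, 4 ones (place-value notation) → 2×1000 + 6×100 + 4 = 2604 (decimal)
Convert 三十一 (Chinese numeral) → 3×10 + 1 = 31 (decimal)
Compute 2604 ÷ 31 = 84
Convert 84 (decimal) → 84 = 1×64 + 2×8 + 4 → 0o124 (octal)
0o124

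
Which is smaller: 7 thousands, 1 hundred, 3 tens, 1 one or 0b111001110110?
Convert 7 thousands, 1 hundred, 3 tens, 1 one (place-value notation) → 7×1000 + 1×100 + 3×10 + 1 = 7131 (decimal)
Convert 0b111001110110 (binary) → 2048 + 1024 + 512 + 64 + 32 + 16 + 4 + 2 = 3702 (decimal)
Compare 7131 vs 3702: smaller = 3702
3702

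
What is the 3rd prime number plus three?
The 3rd prime number = 5
Convert three (English words) → 3 (decimal)
Compute 5 + 3 = 8
8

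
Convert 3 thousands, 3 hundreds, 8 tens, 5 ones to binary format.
Convert 3 thousands, 3 hundreds, 8 tens, 5 ones (place-value notation) → 3×1000 + 3×100 + 8×10 + 5 = 3385 (decimal)
Convert 3385 (decimal) → 3385 = 2048 + 1024 + 256 + 32 + 16 + 8 + 1 → 0b110100111001 (binary)
0b110100111001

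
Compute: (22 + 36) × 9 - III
Convert III (Roman numeral) → 1 + 1 + 1 = 3 (decimal)
Expression in decimal: (22 + 36) × 9 - 3
Parentheses first: 22 + 36 = 58
Multiply: 58 × 9 = 522
Subtract: 522 - 3 = 519
519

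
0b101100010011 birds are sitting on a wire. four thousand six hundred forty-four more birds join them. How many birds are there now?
Convert 0b101100010011 (binary) → 2048 + 512 + 256 + 16 + 2 + 1 = 2835 (decimal)
Convert four thousand six hundred forty-four (English words) → 4×1000 + 6×100 + 44 = 4644 (decimal)
Compute 2835 + 4644 = 7479
7479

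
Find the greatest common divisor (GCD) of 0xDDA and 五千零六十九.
Convert 0xDDA (hexadecimal) → 13×256 + 13×16 + 10 = 3546 (decimal)
Convert 五千零六十九 (Chinese numeral) → 5×1000 + 6×10 + 9 = 5069 (decimal)
Compute gcd(3546, 5069) = 1
1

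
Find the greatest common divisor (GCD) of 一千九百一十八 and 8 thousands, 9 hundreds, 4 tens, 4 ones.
Convert 一千九百一十八 (Chinese numeral) → 1×1000 + 9×100 + 1×10 + 8 = 1918 (decimal)
Convert 8 thousands, 9 hundreds, 4 tens, 4 ones (place-value notation) → 8×1000 + 9×100 + 4×10 + 4 = 8944 (decimal)
Compute gcd(1918, 8944) = 2
2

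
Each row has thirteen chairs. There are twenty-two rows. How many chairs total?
Convert thirteen (English words) → 13 (decimal)
Convert twenty-two (English words) → 22 (decimal)
Compute 13 × 22 = 286
286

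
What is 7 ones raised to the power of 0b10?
Convert 7 ones (place-value notation) → 7 (decimal)
Convert 0b10 (binary) → 2 (decimal)
Compute 7 ^ 2 = 49
49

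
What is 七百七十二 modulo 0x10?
Convert 七百七十二 (Chinese numeral) → 7×100 + 7×10 + 2 = 772 (decimal)
Convert 0x10 (hexadecimal) → 1×16 = 16 (decimal)
Compute 772 mod 16 = 4
4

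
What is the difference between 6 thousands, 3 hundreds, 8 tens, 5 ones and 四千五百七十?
Convert 6 thousands, 3 hundreds, 8 tens, 5 ones (place-value notation) → 6×1000 + 3×100 + 8×10 + 5 = 6385 (decimal)
Convert 四千五百七十 (Chinese numeral) → 4×1000 + 5×100 + 7×10 = 4570 (decimal)
Difference: |6385 - 4570| = 1815
1815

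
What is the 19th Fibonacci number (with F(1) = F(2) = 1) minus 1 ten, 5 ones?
The 19th Fibonacci number (with F(1) = F(2) = 1) = 4181
Convert 1 ten, 5 ones (place-value notation) → 1×10 + 5 = 15 (decimal)
Compute 4181 - 15 = 4166
4166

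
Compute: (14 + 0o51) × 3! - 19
Convert 0o51 (octal) → 5×8 + 1 = 41 (decimal)
Convert 3! (factorial) → 6 (decimal)
Expression in decimal: (14 + 41) × 6 - 19
Parentheses first: 14 + 41 = 55
Multiply: 55 × 6 = 330
Subtract: 330 - 19 = 311
311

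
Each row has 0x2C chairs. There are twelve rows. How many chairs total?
Convert 0x2C (hexadecimal) → 2×16 + 12 = 44 (decimal)
Convert twelve (English words) → 12 (decimal)
Compute 44 × 12 = 528
528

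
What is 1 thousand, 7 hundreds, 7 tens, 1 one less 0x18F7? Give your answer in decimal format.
Convert 1 thousand, 7 hundreds, 7 tens, 1 one (place-value notation) → 1×1000 + 7×100 + 7×10 + 1 = 1771 (decimal)
Convert 0x18F7 (hexadecimal) → 1×4096 + 8×256 + 15×16 + 7 = 6391 (decimal)
Compute 1771 - 6391 = -4620
-4620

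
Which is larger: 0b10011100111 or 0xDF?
Convert 0b10011100111 (binary) → 1024 + 128 + 64 + 32 + 4 + 2 + 1 = 1255 (decimal)
Convert 0xDF (hexadecimal) → 13×16 + 15 = 223 (decimal)
Compare 1255 vs 223: larger = 1255
1255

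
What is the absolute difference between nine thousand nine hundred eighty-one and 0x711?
Convert nine thousand nine hundred eighty-one (English words) → 9×1000 + 9×100 + 81 = 9981 (decimal)
Convert 0x711 (hexadecimal) → 7×256 + 1×16 + 1 = 1809 (decimal)
Compute |9981 - 1809| = 8172
8172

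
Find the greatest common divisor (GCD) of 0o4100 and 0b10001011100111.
Convert 0o4100 (octal) → 4×512 + 1×64 = 2112 (decimal)
Convert 0b10001011100111 (binary) → 8192 + 512 + 128 + 64 + 32 + 4 + 2 + 1 = 8935 (decimal)
Compute gcd(2112, 8935) = 1
1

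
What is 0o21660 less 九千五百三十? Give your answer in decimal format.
Convert 0o21660 (octal) → 2×4096 + 1×512 + 6×64 + 6×8 = 9136 (decimal)
Convert 九千五百三十 (Chinese numeral) → 9×1000 + 5×100 + 3×10 = 9530 (decimal)
Compute 9136 - 9530 = -394
-394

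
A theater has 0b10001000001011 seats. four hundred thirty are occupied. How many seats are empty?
Convert 0b10001000001011 (binary) → 8192 + 512 + 8 + 2 + 1 = 8715 (decimal)
Convert four hundred thirty (English words) → 4×100 + 30 = 430 (decimal)
Compute 8715 - 430 = 8285
8285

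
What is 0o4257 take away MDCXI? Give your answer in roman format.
Convert 0o4257 (octal) → 4×512 + 2×64 + 5×8 + 7 = 2223 (decimal)
Convert MDCXI (Roman numeral) → 1000 + 500 + 100 + 10 + 1 = 1611 (decimal)
Compute 2223 - 1611 = 612
Convert 612 (decimal) → 612 = 500 + 100 + 10 + 1 + 1 → DCXII (Roman numeral)
DCXII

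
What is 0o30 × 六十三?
Convert 0o30 (octal) → 3×8 = 24 (decimal)
Convert 六十三 (Chinese numeral) → 6×10 + 3 = 63 (decimal)
Compute 24 × 63 = 1512
1512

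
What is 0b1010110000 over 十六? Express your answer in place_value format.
Convert 0b1010110000 (binary) → 512 + 128 + 32 + 16 = 688 (decimal)
Convert 十六 (Chinese numeral) → 1×10 + 6 = 16 (decimal)
Compute 688 ÷ 16 = 43
Convert 43 (decimal) → 43 = 4×10 + 3 → 4 tens, 3 ones (place-value notation)
4 tens, 3 ones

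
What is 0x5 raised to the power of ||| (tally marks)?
Convert 0x5 (hexadecimal) → 5 (decimal)
Convert ||| (tally marks) → 3 (decimal)
Compute 5 ^ 3 = 125
125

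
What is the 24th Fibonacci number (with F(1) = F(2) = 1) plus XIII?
The 24th Fibonacci number (with F(1) = F(2) = 1) = 46368
Convert XIII (Roman numeral) → 10 + 1 + 1 + 1 = 13 (decimal)
Compute 46368 + 13 = 46381
46381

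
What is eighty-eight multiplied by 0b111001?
Convert eighty-eight (English words) → 88 (decimal)
Convert 0b111001 (binary) → 32 + 16 + 8 + 1 = 57 (decimal)
Compute 88 × 57 = 5016
5016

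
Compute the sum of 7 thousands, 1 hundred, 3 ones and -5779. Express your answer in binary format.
Convert 7 thousands, 1 hundred, 3 ones (place-value notation) → 7×1000 + 1×100 + 3 = 7103 (decimal)
Compute 7103 + -5779 = 1324
Convert 1324 (decimal) → 1324 = 1024 + 256 + 32 + 8 + 4 → 0b10100101100 (binary)
0b10100101100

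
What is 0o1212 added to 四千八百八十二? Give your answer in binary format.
Convert 0o1212 (octal) → 1×512 + 2×64 + 1×8 + 2 = 650 (decimal)
Convert 四千八百八十二 (Chinese numeral) → 4×1000 + 8×100 + 8×10 + 2 = 4882 (decimal)
Compute 650 + 4882 = 5532
Convert 5532 (decimal) → 5532 = 4096 + 1024 + 256 + 128 + 16 + 8 + 4 → 0b1010110011100 (binary)
0b1010110011100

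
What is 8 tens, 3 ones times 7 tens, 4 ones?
Convert 8 tens, 3 ones (place-value notation) → 8×10 + 3 = 83 (decimal)
Convert 7 tens, 4 ones (place-value notation) → 7×10 + 4 = 74 (decimal)
Compute 83 × 74 = 6142
6142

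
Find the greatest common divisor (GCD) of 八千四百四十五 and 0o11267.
Convert 八千四百四十五 (Chinese numeral) → 8×1000 + 4×100 + 4×10 + 5 = 8445 (decimal)
Convert 0o11267 (octal) → 1×4096 + 1×512 + 2×64 + 6×8 + 7 = 4791 (decimal)
Compute gcd(8445, 4791) = 3
3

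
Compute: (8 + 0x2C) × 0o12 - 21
Convert 0x2C (hexadecimal) → 2×16 + 12 = 44 (decimal)
Convert 0o12 (octal) → 1×8 + 2 = 10 (decimal)
Expression in decimal: (8 + 44) × 10 - 21
Parentheses first: 8 + 44 = 52
Multiply: 52 × 10 = 520
Subtract: 520 - 21 = 499
499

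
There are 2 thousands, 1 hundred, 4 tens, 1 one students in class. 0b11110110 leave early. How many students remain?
Convert 2 thousands, 1 hundred, 4 tens, 1 one (place-value notation) → 2×1000 + 1×100 + 4×10 + 1 = 2141 (decimal)
Convert 0b11110110 (binary) → 128 + 64 + 32 + 16 + 4 + 2 = 246 (decimal)
Compute 2141 - 246 = 1895
1895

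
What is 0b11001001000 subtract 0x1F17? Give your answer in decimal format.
Convert 0b11001001000 (binary) → 1024 + 512 + 64 + 8 = 1608 (decimal)
Convert 0x1F17 (hexadecimal) → 1×4096 + 15×256 + 1×16 + 7 = 7959 (decimal)
Compute 1608 - 7959 = -6351
-6351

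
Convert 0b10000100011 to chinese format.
Convert 0b10000100011 (binary) → 1024 + 32 + 2 + 1 = 1059 (decimal)
Convert 1059 (decimal) → 1059 = 1×1000 + 5×10 + 9 → 一千零五十九 (Chinese numeral)
一千零五十九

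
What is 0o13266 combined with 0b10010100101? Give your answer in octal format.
Convert 0o13266 (octal) → 1×4096 + 3×512 + 2×64 + 6×8 + 6 = 5814 (decimal)
Convert 0b10010100101 (binary) → 1024 + 128 + 32 + 4 + 1 = 1189 (decimal)
Compute 5814 + 1189 = 7003
Convert 7003 (decimal) → 7003 = 1×4096 + 5×512 + 5×64 + 3×8 + 3 → 0o15533 (octal)
0o15533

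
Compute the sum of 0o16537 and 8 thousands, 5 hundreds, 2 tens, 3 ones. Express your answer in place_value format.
Convert 0o16537 (octal) → 1×4096 + 6×512 + 5×64 + 3×8 + 7 = 7519 (decimal)
Convert 8 thousands, 5 hundreds, 2 tens, 3 ones (place-value notation) → 8×1000 + 5×100 + 2×10 + 3 = 8523 (decimal)
Compute 7519 + 8523 = 16042
Convert 16042 (decimal) → 16042 = 16×1000 + 4×10 + 2 → 16 thousands, 4 tens, 2 ones (place-value notation)
16 thousands, 4 tens, 2 ones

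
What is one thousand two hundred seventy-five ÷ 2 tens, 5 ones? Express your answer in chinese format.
Convert one thousand two hundred seventy-five (English words) → 1×1000 + 2×100 + 75 = 1275 (decimal)
Convert 2 tens, 5 ones (place-value notation) → 2×10 + 5 = 25 (decimal)
Compute 1275 ÷ 25 = 51
Convert 51 (decimal) → 51 = 5×10 + 1 → 五十一 (Chinese numeral)
五十一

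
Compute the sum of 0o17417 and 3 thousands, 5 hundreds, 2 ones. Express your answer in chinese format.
Convert 0o17417 (octal) → 1×4096 + 7×512 + 4×64 + 1×8 + 7 = 7951 (decimal)
Convert 3 thousands, 5 hundreds, 2 ones (place-value notation) → 3×1000 + 5×100 + 2 = 3502 (decimal)
Compute 7951 + 3502 = 11453
Convert 11453 (decimal) → 11453 = 1×10000 + 1×1000 + 4×100 + 5×10 + 3 → 一万一千四百五十三 (Chinese numeral)
一万一千四百五十三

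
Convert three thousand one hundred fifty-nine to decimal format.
Convert three thousand one hundred fifty-nine (English words) → 3×1000 + 1×100 + 59 = 3159 (decimal)
3159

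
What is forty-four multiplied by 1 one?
Convert forty-four (English words) → 44 (decimal)
Convert 1 one (place-value notation) → 1 (decimal)
Compute 44 × 1 = 44
44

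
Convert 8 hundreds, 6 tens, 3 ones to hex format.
Convert 8 hundreds, 6 tens, 3 ones (place-value notation) → 8×100 + 6×10 + 3 = 863 (decimal)
Convert 863 (decimal) → 863 = 3×256 + 5×16 + 15 → 0x35F (hexadecimal)
0x35F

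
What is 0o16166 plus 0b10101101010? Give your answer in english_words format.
Convert 0o16166 (octal) → 1×4096 + 6×512 + 1×64 + 6×8 + 6 = 7286 (decimal)
Convert 0b10101101010 (binary) → 1024 + 256 + 64 + 32 + 8 + 2 = 1386 (decimal)
Compute 7286 + 1386 = 8672
Convert 8672 (decimal) → 8672 = 8×1000 + 6×100 + 72 → eight thousand six hundred seventy-two (English words)
eight thousand six hundred seventy-two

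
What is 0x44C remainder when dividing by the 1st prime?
Convert 0x44C (hexadecimal) → 4×256 + 4×16 + 12 = 1100 (decimal)
Convert the 1st prime (prime index) → 2 (decimal)
Compute 1100 mod 2 = 0
0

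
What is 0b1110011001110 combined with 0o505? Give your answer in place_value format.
Convert 0b1110011001110 (binary) → 4096 + 2048 + 1024 + 128 + 64 + 8 + 4 + 2 = 7374 (decimal)
Convert 0o505 (octal) → 5×64 + 5 = 325 (decimal)
Compute 7374 + 325 = 7699
Convert 7699 (decimal) → 7699 = 7×1000 + 6×100 + 9×10 + 9 → 7 thousands, 6 hundreds, 9 tens, 9 ones (place-value notation)
7 thousands, 6 hundreds, 9 tens, 9 ones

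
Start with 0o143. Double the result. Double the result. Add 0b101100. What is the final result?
Convert 0o143 (octal) → 1×64 + 4×8 + 3 = 99 (decimal)
Start: 99
99 × 2 = 198
198 × 2 = 396
Convert 0b101100 (binary) → 32 + 8 + 4 = 44 (decimal)
396 + 44 = 440
440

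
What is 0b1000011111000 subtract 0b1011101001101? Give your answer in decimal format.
Convert 0b1000011111000 (binary) → 4096 + 128 + 64 + 32 + 16 + 8 = 4344 (decimal)
Convert 0b1011101001101 (binary) → 4096 + 1024 + 512 + 256 + 64 + 8 + 4 + 1 = 5965 (decimal)
Compute 4344 - 5965 = -1621
-1621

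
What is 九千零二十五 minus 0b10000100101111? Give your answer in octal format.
Convert 九千零二十五 (Chinese numeral) → 9×1000 + 2×10 + 5 = 9025 (decimal)
Convert 0b10000100101111 (binary) → 8192 + 256 + 32 + 8 + 4 + 2 + 1 = 8495 (decimal)
Compute 9025 - 8495 = 530
Convert 530 (decimal) → 530 = 1×512 + 2×8 + 2 → 0o1022 (octal)
0o1022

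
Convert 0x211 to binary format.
Convert 0x211 (hexadecimal) → 2×256 + 1×16 + 1 = 529 (decimal)
Convert 529 (decimal) → 529 = 512 + 16 + 1 → 0b1000010001 (binary)
0b1000010001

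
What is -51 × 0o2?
Convert 0o2 (octal) → 2 (decimal)
Compute -51 × 2 = -102
-102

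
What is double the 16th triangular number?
The 16th triangular number = 16×17/2 = 136
Compute 136 × 2 = 272
272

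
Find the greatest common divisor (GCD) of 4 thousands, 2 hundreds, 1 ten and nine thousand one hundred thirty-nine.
Convert 4 thousands, 2 hundreds, 1 ten (place-value notation) → 4×1000 + 2×100 + 1×10 = 4210 (decimal)
Convert nine thousand one hundred thirty-nine (English words) → 9×1000 + 1×100 + 39 = 9139 (decimal)
Compute gcd(4210, 9139) = 1
1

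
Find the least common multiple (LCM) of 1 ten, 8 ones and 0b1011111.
Convert 1 ten, 8 ones (place-value notation) → 1×10 + 8 = 18 (decimal)
Convert 0b1011111 (binary) → 64 + 16 + 8 + 4 + 2 + 1 = 95 (decimal)
Compute lcm(18, 95) = 1710
1710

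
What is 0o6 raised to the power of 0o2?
Convert 0o6 (octal) → 6 (decimal)
Convert 0o2 (octal) → 2 (decimal)
Compute 6 ^ 2 = 36
36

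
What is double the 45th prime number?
The 45th prime number = 197
Compute 197 × 2 = 394
394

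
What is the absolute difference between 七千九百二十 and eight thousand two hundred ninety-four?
Convert 七千九百二十 (Chinese numeral) → 7×1000 + 9×100 + 2×10 = 7920 (decimal)
Convert eight thousand two hundred ninety-four (English words) → 8×1000 + 2×100 + 94 = 8294 (decimal)
Compute |7920 - 8294| = 374
374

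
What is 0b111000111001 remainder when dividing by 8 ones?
Convert 0b111000111001 (binary) → 2048 + 1024 + 512 + 32 + 16 + 8 + 1 = 3641 (decimal)
Convert 8 ones (place-value notation) → 8 (decimal)
Compute 3641 mod 8 = 1
1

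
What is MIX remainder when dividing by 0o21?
Convert MIX (Roman numeral) → 1000 + 9 = 1009 (decimal)
Convert 0o21 (octal) → 2×8 + 1 = 17 (decimal)
Compute 1009 mod 17 = 6
6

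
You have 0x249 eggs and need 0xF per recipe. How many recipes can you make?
Convert 0x249 (hexadecimal) → 2×256 + 4×16 + 9 = 585 (decimal)
Convert 0xF (hexadecimal) → 15 (decimal)
Compute 585 ÷ 15 = 39
39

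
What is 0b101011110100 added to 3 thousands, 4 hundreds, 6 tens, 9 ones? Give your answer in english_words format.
Convert 0b101011110100 (binary) → 2048 + 512 + 128 + 64 + 32 + 16 + 4 = 2804 (decimal)
Convert 3 thousands, 4 hundreds, 6 tens, 9 ones (place-value notation) → 3×1000 + 4×100 + 6×10 + 9 = 3469 (decimal)
Compute 2804 + 3469 = 6273
Convert 6273 (decimal) → 6273 = 6×1000 + 2×100 + 73 → six thousand two hundred seventy-three (English words)
six thousand two hundred seventy-three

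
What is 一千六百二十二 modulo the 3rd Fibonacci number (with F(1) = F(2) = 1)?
Convert 一千六百二十二 (Chinese numeral) → 1×1000 + 6×100 + 2×10 + 2 = 1622 (decimal)
Convert the 3rd Fibonacci number (with F(1) = F(2) = 1) (Fibonacci index) → 1, 1, 2 → 2 (decimal)
Compute 1622 mod 2 = 0
0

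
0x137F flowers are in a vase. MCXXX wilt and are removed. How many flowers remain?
Convert 0x137F (hexadecimal) → 1×4096 + 3×256 + 7×16 + 15 = 4991 (decimal)
Convert MCXXX (Roman numeral) → 1000 + 100 + 10 + 10 + 10 = 1130 (decimal)
Compute 4991 - 1130 = 3861
3861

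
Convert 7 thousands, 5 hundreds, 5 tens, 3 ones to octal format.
Convert 7 thousands, 5 hundreds, 5 tens, 3 ones (place-value notation) → 7×1000 + 5×100 + 5×10 + 3 = 7553 (decimal)
Convert 7553 (decimal) → 7553 = 1×4096 + 6×512 + 6×64 + 1 → 0o16601 (octal)
0o16601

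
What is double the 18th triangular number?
The 18th triangular number = 18×19/2 = 171
Compute 171 × 2 = 342
342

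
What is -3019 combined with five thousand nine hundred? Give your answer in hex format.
Convert five thousand nine hundred (English words) → 5×1000 + 9×100 = 5900 (decimal)
Compute -3019 + 5900 = 2881
Convert 2881 (decimal) → 2881 = 11×256 + 4×16 + 1 → 0xB41 (hexadecimal)
0xB41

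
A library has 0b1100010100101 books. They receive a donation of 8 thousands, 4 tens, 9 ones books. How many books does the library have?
Convert 0b1100010100101 (binary) → 4096 + 2048 + 128 + 32 + 4 + 1 = 6309 (decimal)
Convert 8 thousands, 4 tens, 9 ones (place-value notation) → 8×1000 + 4×10 + 9 = 8049 (decimal)
Compute 6309 + 8049 = 14358
14358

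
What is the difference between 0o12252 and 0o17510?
Convert 0o12252 (octal) → 1×4096 + 2×512 + 2×64 + 5×8 + 2 = 5290 (decimal)
Convert 0o17510 (octal) → 1×4096 + 7×512 + 5×64 + 1×8 = 8008 (decimal)
Difference: |5290 - 8008| = 2718
2718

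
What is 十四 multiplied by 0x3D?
Convert 十四 (Chinese numeral) → 1×10 + 4 = 14 (decimal)
Convert 0x3D (hexadecimal) → 3×16 + 13 = 61 (decimal)
Compute 14 × 61 = 854
854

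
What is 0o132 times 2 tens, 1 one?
Convert 0o132 (octal) → 1×64 + 3×8 + 2 = 90 (decimal)
Convert 2 tens, 1 one (place-value notation) → 2×10 + 1 = 21 (decimal)
Compute 90 × 21 = 1890
1890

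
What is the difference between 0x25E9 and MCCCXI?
Convert 0x25E9 (hexadecimal) → 2×4096 + 5×256 + 14×16 + 9 = 9705 (decimal)
Convert MCCCXI (Roman numeral) → 1000 + 100 + 100 + 100 + 10 + 1 = 1311 (decimal)
Difference: |9705 - 1311| = 8394
8394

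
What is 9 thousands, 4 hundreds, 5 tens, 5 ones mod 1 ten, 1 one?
Convert 9 thousands, 4 hundreds, 5 tens, 5 ones (place-value notation) → 9×1000 + 4×100 + 5×10 + 5 = 9455 (decimal)
Convert 1 ten, 1 one (place-value notation) → 1×10 + 1 = 11 (decimal)
Compute 9455 mod 11 = 6
6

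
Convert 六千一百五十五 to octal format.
Convert 六千一百五十五 (Chinese numeral) → 6×1000 + 1×100 + 5×10 + 5 = 6155 (decimal)
Convert 6155 (decimal) → 6155 = 1×4096 + 4×512 + 1×8 + 3 → 0o14013 (octal)
0o14013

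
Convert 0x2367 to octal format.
Convert 0x2367 (hexadecimal) → 2×4096 + 3×256 + 6×16 + 7 = 9063 (decimal)
Convert 9063 (decimal) → 9063 = 2×4096 + 1×512 + 5×64 + 4×8 + 7 → 0o21547 (octal)
0o21547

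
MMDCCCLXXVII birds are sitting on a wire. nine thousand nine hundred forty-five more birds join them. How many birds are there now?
Convert MMDCCCLXXVII (Roman numeral) → 1000 + 1000 + 500 + 100 + 100 + 100 + 50 + 10 + 10 + 5 + 1 + 1 = 2877 (decimal)
Convert nine thousand nine hundred forty-five (English words) → 9×1000 + 9×100 + 45 = 9945 (decimal)
Compute 2877 + 9945 = 12822
12822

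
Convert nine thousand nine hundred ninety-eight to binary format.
Convert nine thousand nine hundred ninety-eight (English words) → 9×1000 + 9×100 + 98 = 9998 (decimal)
Convert 9998 (decimal) → 9998 = 8192 + 1024 + 512 + 256 + 8 + 4 + 2 → 0b10011100001110 (binary)
0b10011100001110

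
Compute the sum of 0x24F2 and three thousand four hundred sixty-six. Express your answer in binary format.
Convert 0x24F2 (hexadecimal) → 2×4096 + 4×256 + 15×16 + 2 = 9458 (decimal)
Convert three thousand four hundred sixty-six (English words) → 3×1000 + 4×100 + 66 = 3466 (decimal)
Compute 9458 + 3466 = 12924
Convert 12924 (decimal) → 12924 = 8192 + 4096 + 512 + 64 + 32 + 16 + 8 + 4 → 0b11001001111100 (binary)
0b11001001111100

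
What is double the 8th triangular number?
The 8th triangular number = 8×9/2 = 36
Compute 36 × 2 = 72
72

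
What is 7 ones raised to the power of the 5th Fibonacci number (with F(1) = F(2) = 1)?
Convert 7 ones (place-value notation) → 7 (decimal)
Convert the 5th Fibonacci number (with F(1) = F(2) = 1) (Fibonacci index) → 1, 1, 2, 3, 5 → 5 (decimal)
Compute 7 ^ 5 = 16807
16807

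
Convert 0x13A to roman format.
Convert 0x13A (hexadecimal) → 1×256 + 3×16 + 10 = 314 (decimal)
Convert 314 (decimal) → 314 = 100 + 100 + 100 + 10 + 4 → CCCXIV (Roman numeral)
CCCXIV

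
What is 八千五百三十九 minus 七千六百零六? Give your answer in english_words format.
Convert 八千五百三十九 (Chinese numeral) → 8×1000 + 5×100 + 3×10 + 9 = 8539 (decimal)
Convert 七千六百零六 (Chinese numeral) → 7×1000 + 6×100 + 6 = 7606 (decimal)
Compute 8539 - 7606 = 933
Convert 933 (decimal) → 933 = 9×100 + 33 → nine hundred thirty-three (English words)
nine hundred thirty-three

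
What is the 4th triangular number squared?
The 4th triangular number = 4×5/2 = 10
Compute 10² = 10 × 10 = 100
100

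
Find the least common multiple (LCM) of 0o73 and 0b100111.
Convert 0o73 (octal) → 7×8 + 3 = 59 (decimal)
Convert 0b100111 (binary) → 32 + 4 + 2 + 1 = 39 (decimal)
Compute lcm(59, 39) = 2301
2301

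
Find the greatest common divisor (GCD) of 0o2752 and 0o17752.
Convert 0o2752 (octal) → 2×512 + 7×64 + 5×8 + 2 = 1514 (decimal)
Convert 0o17752 (octal) → 1×4096 + 7×512 + 7×64 + 5×8 + 2 = 8170 (decimal)
Compute gcd(1514, 8170) = 2
2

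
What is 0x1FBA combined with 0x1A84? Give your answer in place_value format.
Convert 0x1FBA (hexadecimal) → 1×4096 + 15×256 + 11×16 + 10 = 8122 (decimal)
Convert 0x1A84 (hexadecimal) → 1×4096 + 10×256 + 8×16 + 4 = 6788 (decimal)
Compute 8122 + 6788 = 14910
Convert 14910 (decimal) → 14910 = 14×1000 + 9×100 + 1×10 → 14 thousands, 9 hundreds, 1 ten (place-value notation)
14 thousands, 9 hundreds, 1 ten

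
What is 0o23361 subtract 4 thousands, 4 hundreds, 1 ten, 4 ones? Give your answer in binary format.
Convert 0o23361 (octal) → 2×4096 + 3×512 + 3×64 + 6×8 + 1 = 9969 (decimal)
Convert 4 thousands, 4 hundreds, 1 ten, 4 ones (place-value notation) → 4×1000 + 4×100 + 1×10 + 4 = 4414 (decimal)
Compute 9969 - 4414 = 5555
Convert 5555 (decimal) → 5555 = 4096 + 1024 + 256 + 128 + 32 + 16 + 2 + 1 → 0b1010110110011 (binary)
0b1010110110011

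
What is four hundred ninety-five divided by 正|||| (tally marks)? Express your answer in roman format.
Convert four hundred ninety-five (English words) → 4×100 + 95 = 495 (decimal)
Convert 正|||| (tally marks) → 5 + 4 = 9 (decimal)
Compute 495 ÷ 9 = 55
Convert 55 (decimal) → 55 = 50 + 5 → LV (Roman numeral)
LV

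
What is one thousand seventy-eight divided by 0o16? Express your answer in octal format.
Convert one thousand seventy-eight (English words) → 1×1000 + 78 = 1078 (decimal)
Convert 0o16 (octal) → 1×8 + 6 = 14 (decimal)
Compute 1078 ÷ 14 = 77
Convert 77 (decimal) → 77 = 1×64 + 1×8 + 5 → 0o115 (octal)
0o115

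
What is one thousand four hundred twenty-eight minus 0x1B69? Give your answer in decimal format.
Convert one thousand four hundred twenty-eight (English words) → 1×1000 + 4×100 + 28 = 1428 (decimal)
Convert 0x1B69 (hexadecimal) → 1×4096 + 11×256 + 6×16 + 9 = 7017 (decimal)
Compute 1428 - 7017 = -5589
-5589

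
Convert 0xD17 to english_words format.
Convert 0xD17 (hexadecimal) → 13×256 + 1×16 + 7 = 3351 (decimal)
Convert 3351 (decimal) → 3351 = 3×1000 + 3×100 + 51 → three thousand three hundred fifty-one (English words)
three thousand three hundred fifty-one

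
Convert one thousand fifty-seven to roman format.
Convert one thousand fifty-seven (English words) → 1×1000 + 57 = 1057 (decimal)
Convert 1057 (decimal) → 1057 = 1000 + 50 + 5 + 1 + 1 → MLVII (Roman numeral)
MLVII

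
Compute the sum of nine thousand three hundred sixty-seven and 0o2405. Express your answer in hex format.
Convert nine thousand three hundred sixty-seven (English words) → 9×1000 + 3×100 + 67 = 9367 (decimal)
Convert 0o2405 (octal) → 2×512 + 4×64 + 5 = 1285 (decimal)
Compute 9367 + 1285 = 10652
Convert 10652 (decimal) → 10652 = 2×4096 + 9×256 + 9×16 + 12 → 0x299C (hexadecimal)
0x299C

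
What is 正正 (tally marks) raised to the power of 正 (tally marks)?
Convert 正正 (tally marks) → 5 + 5 = 10 (decimal)
Convert 正 (tally marks) → 5 (decimal)
Compute 10 ^ 5 = 100000
100000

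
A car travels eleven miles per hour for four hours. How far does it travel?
Convert eleven (English words) → 11 (decimal)
Convert four (English words) → 4 (decimal)
Compute 11 × 4 = 44
44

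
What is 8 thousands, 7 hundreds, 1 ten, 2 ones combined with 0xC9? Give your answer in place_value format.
Convert 8 thousands, 7 hundreds, 1 ten, 2 ones (place-value notation) → 8×1000 + 7×100 + 1×10 + 2 = 8712 (decimal)
Convert 0xC9 (hexadecimal) → 12×16 + 9 = 201 (decimal)
Compute 8712 + 201 = 8913
Convert 8913 (decimal) → 8913 = 8×1000 + 9×100 + 1×10 + 3 → 8 thousands, 9 hundreds, 1 ten, 3 ones (place-value notation)
8 thousands, 9 hundreds, 1 ten, 3 ones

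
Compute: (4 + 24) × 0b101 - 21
Convert 0b101 (binary) → 4 + 1 = 5 (decimal)
Expression in decimal: (4 + 24) × 5 - 21
Parentheses first: 4 + 24 = 28
Multiply: 28 × 5 = 140
Subtract: 140 - 21 = 119
119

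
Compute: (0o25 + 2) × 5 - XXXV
Convert 0o25 (octal) → 2×8 + 5 = 21 (decimal)
Convert XXXV (Roman numeral) → 10 + 10 + 10 + 5 = 35 (decimal)
Expression in decimal: (21 + 2) × 5 - 35
Parentheses first: 21 + 2 = 23
Multiply: 23 × 5 = 115
Subtract: 115 - 35 = 80
80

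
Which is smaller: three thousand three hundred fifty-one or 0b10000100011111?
Convert three thousand three hundred fifty-one (English words) → 3×1000 + 3×100 + 51 = 3351 (decimal)
Convert 0b10000100011111 (binary) → 8192 + 256 + 16 + 8 + 4 + 2 + 1 = 8479 (decimal)
Compare 3351 vs 8479: smaller = 3351
3351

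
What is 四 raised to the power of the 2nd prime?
Convert 四 (Chinese numeral) → 4 (decimal)
Convert the 2nd prime (prime index) → 3 (decimal)
Compute 4 ^ 3 = 64
64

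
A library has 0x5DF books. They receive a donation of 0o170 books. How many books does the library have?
Convert 0x5DF (hexadecimal) → 5×256 + 13×16 + 15 = 1503 (decimal)
Convert 0o170 (octal) → 1×64 + 7×8 = 120 (decimal)
Compute 1503 + 120 = 1623
1623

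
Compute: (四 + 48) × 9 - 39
Convert 四 (Chinese numeral) → 4 (decimal)
Expression in decimal: (4 + 48) × 9 - 39
Parentheses first: 4 + 48 = 52
Multiply: 52 × 9 = 468
Subtract: 468 - 39 = 429
429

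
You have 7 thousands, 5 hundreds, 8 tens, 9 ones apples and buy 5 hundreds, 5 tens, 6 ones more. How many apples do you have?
Convert 7 thousands, 5 hundreds, 8 tens, 9 ones (place-value notation) → 7×1000 + 5×100 + 8×10 + 9 = 7589 (decimal)
Convert 5 hundreds, 5 tens, 6 ones (place-value notation) → 5×100 + 5×10 + 6 = 556 (decimal)
Compute 7589 + 556 = 8145
8145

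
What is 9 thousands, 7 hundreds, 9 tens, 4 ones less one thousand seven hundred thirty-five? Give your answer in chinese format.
Convert 9 thousands, 7 hundreds, 9 tens, 4 ones (place-value notation) → 9×1000 + 7×100 + 9×10 + 4 = 9794 (decimal)
Convert one thousand seven hundred thirty-five (English words) → 1×1000 + 7×100 + 35 = 1735 (decimal)
Compute 9794 - 1735 = 8059
Convert 8059 (decimal) → 8059 = 8×1000 + 5×10 + 9 → 八千零五十九 (Chinese numeral)
八千零五十九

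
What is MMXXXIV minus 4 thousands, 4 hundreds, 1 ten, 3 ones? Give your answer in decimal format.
Convert MMXXXIV (Roman numeral) → 1000 + 1000 + 10 + 10 + 10 + 4 = 2034 (decimal)
Convert 4 thousands, 4 hundreds, 1 ten, 3 ones (place-value notation) → 4×1000 + 4×100 + 1×10 + 3 = 4413 (decimal)
Compute 2034 - 4413 = -2379
-2379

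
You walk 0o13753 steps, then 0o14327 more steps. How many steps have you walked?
Convert 0o13753 (octal) → 1×4096 + 3×512 + 7×64 + 5×8 + 3 = 6123 (decimal)
Convert 0o14327 (octal) → 1×4096 + 4×512 + 3×64 + 2×8 + 7 = 6359 (decimal)
Compute 6123 + 6359 = 12482
12482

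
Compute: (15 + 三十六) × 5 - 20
Convert 三十六 (Chinese numeral) → 3×10 + 6 = 36 (decimal)
Expression in decimal: (15 + 36) × 5 - 20
Parentheses first: 15 + 36 = 51
Multiply: 51 × 5 = 255
Subtract: 255 - 20 = 235
235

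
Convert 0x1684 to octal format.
Convert 0x1684 (hexadecimal) → 1×4096 + 6×256 + 8×16 + 4 = 5764 (decimal)
Convert 5764 (decimal) → 5764 = 1×4096 + 3×512 + 2×64 + 4 → 0o13204 (octal)
0o13204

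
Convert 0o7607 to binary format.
Convert 0o7607 (octal) → 7×512 + 6×64 + 7 = 3975 (decimal)
Convert 3975 (decimal) → 3975 = 2048 + 1024 + 512 + 256 + 128 + 4 + 2 + 1 → 0b111110000111 (binary)
0b111110000111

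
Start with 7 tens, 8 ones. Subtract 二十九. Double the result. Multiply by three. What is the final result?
Convert 7 tens, 8 ones (place-value notation) → 7×10 + 8 = 78 (decimal)
Start: 78
Convert 二十九 (Chinese numeral) → 2×10 + 9 = 29 (decimal)
78 - 29 = 49
49 × 2 = 98
Convert three (English words) → 3 (decimal)
98 × 3 = 294
294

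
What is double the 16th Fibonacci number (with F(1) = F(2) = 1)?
The 16th Fibonacci number (with F(1) = F(2) = 1) = 987
Compute 987 × 2 = 1974
1974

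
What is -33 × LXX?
Convert LXX (Roman numeral) → 50 + 10 + 10 = 70 (decimal)
Compute -33 × 70 = -2310
-2310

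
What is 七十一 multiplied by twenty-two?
Convert 七十一 (Chinese numeral) → 7×10 + 1 = 71 (decimal)
Convert twenty-two (English words) → 22 (decimal)
Compute 71 × 22 = 1562
1562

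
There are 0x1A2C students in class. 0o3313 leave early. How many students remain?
Convert 0x1A2C (hexadecimal) → 1×4096 + 10×256 + 2×16 + 12 = 6700 (decimal)
Convert 0o3313 (octal) → 3×512 + 3×64 + 1×8 + 3 = 1739 (decimal)
Compute 6700 - 1739 = 4961
4961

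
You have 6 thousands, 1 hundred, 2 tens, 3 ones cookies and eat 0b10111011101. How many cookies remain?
Convert 6 thousands, 1 hundred, 2 tens, 3 ones (place-value notation) → 6×1000 + 1×100 + 2×10 + 3 = 6123 (decimal)
Convert 0b10111011101 (binary) → 1024 + 256 + 128 + 64 + 16 + 8 + 4 + 1 = 1501 (decimal)
Compute 6123 - 1501 = 4622
4622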